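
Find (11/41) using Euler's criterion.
(11/41) = 11^{20} mod 41 = -1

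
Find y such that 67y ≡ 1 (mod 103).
Since 103 is prime, by Fermat 67^(-1) ≡ 67^{101} ≡ 20 (mod 103). Verify: 67 × 20 = 1340 ≡ 1 (mod 103)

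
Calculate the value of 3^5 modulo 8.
By repeated squaring mod 8: 3^{1}≡3, 3^{2}≡1, 3^{4}≡1. Then 3^{5} = 3^{4+1} ≡ 1 × 3 ≡ 3 mod 8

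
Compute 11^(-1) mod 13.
Since 13 is prime, by Fermat 11^(-1) ≡ 11^{11} ≡ 6 mod 13. Verify: 11 × 6 = 66 ≡ 1 mod 13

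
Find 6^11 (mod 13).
By repeated squaring (mod 13): 6^{1}≡6, 6^{2}≡10, 6^{4}≡9, 6^{8}≡3. Then 6^{11} = 6^{8+2+1} ≡ 3 × 10 × 6 ≡ 11 (mod 13)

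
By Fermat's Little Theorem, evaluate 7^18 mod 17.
By Fermat: 7^{16} ≡ 1 mod 17. So 7^{18} = 7^{16} · 7^{2} ≡ 7^{2} ≡ 15 mod 17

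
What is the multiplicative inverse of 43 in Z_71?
Since 71 is prime, by Fermat 43^(-1) ≡ 43^{69} ≡ 38 mod 71. Verify: 43 × 38 = 1634 ≡ 1 mod 71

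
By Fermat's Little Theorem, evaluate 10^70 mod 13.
By Fermat: 10^{12} ≡ 1 mod 13. 70 = 5×12 + 10. So 10^{70} ≡ 10^{10} ≡ 3 mod 13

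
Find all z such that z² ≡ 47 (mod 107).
The square roots of 47 mod 107 are 49 and 58. Verify: 49² = 2401 ≡ 47 (mod 107)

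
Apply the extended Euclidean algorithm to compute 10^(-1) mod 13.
Extended GCD: 10(4) + 13(-3) = 1. So 10^(-1) ≡ 4 mod 13. Verify: 10 × 4 = 40 ≡ 1 mod 13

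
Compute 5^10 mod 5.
By repeated squaring (mod 5): 5^{1}≡0, 5^{2}≡0, 5^{4}≡0, 5^{8}≡0. Then 5^{10} = 5^{8+2} ≡ 0 × 0 ≡ 0 (mod 5)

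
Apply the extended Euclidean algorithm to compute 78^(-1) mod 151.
Extended GCD: 78(-60) + 151(31) = 1. So 78^(-1) ≡ -60 ≡ 91 mod 151. Verify: 78 × 91 = 7098 ≡ 1 mod 151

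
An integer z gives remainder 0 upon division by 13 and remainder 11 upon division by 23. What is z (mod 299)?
M = 13 × 23 = 299. M₁ = 23, y₁ ≡ 4 (mod 13). M₂ = 13, y₂ ≡ 16 (mod 23). z = 0×23×4 + 11×13×16 ≡ 195 (mod 299)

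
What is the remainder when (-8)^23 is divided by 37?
By repeated squaring mod 37: (-8)^{1}≡29, (-8)^{2}≡27, (-8)^{4}≡26, (-8)^{8}≡10, (-8)^{16}≡26. Then (-8)^{23} = (-8)^{16+4+2+1} ≡ 26 × 26 × 27 × 29 ≡ 23 mod 37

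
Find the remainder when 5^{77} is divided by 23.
By Fermat: 5^{22} ≡ 1 (mod 23). 77 = 3×22 + 11. So 5^{77} ≡ 5^{11} ≡ 22 (mod 23)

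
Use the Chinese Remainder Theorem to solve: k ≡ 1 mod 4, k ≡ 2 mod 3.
M = 4 × 3 = 12. M₁ = 3, y₁ ≡ 3 mod 4. M₂ = 4, y₂ ≡ 1 mod 3. k = 1×3×3 + 2×4×1 ≡ 5 mod 12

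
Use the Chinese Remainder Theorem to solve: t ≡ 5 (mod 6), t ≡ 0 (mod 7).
M = 6 × 7 = 42. M₁ = 7, y₁ ≡ 1 (mod 6). M₂ = 6, y₂ ≡ 6 (mod 7). t = 5×7×1 + 0×6×6 ≡ 35 (mod 42)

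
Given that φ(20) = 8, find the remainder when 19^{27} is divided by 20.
By Euler: 19^{8} ≡ 1 mod 20 since gcd(19, 20) = 1. 27 = 3×8 + 3. So 19^{27} ≡ 19^{3} ≡ 19 mod 20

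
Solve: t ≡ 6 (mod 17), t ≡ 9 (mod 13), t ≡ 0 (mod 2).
M = 17 × 13 × 2 = 442. M₁ = 26, y₁ ≡ 2 (mod 17). M₂ = 34, y₂ ≡ 5 (mod 13). M₃ = 221, y₃ ≡ 1 (mod 2). t = 6×26×2 + 9×34×5 + 0×221×1 ≡ 74 (mod 442)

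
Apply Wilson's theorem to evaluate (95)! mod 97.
(96)! = (95)! × (96) ≡ -1 mod 97. So (95)! ≡ -1 × (96)^(-1) ≡ (-1)×(-1) = 1 mod 97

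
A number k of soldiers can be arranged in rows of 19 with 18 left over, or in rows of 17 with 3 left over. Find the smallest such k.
M = 19 × 17 = 323. M₁ = 17, y₁ ≡ 9 (mod 19). M₂ = 19, y₂ ≡ 9 (mod 17). k = 18×17×9 + 3×19×9 ≡ 37 (mod 323)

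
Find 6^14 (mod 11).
Using Fermat: 6^{10} ≡ 1 (mod 11). 14 ≡ 4 (mod 10). So 6^{14} ≡ 6^{4} ≡ 9 (mod 11)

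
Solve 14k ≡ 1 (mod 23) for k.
Since 23 is prime, by Fermat 14^(-1) ≡ 14^{21} ≡ 5 (mod 23). Verify: 14 × 5 = 70 ≡ 1 (mod 23)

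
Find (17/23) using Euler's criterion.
(17/23) = 17^{11} mod 23 = -1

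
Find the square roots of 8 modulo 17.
The square roots of 8 mod 17 are 12 and 5. Verify: 12² = 144 ≡ 8 mod 17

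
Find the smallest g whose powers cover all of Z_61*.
g = 2. Powers: [2, 4, 8, 16, 32, 3, 6, 12, ...] generates all 60 non-zero residues.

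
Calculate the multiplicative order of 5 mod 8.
Powers of 5 mod 8: 5^1≡5, 5^2≡1. Order = 2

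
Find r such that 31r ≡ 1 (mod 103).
Since 103 is prime, by Fermat 31^(-1) ≡ 31^{101} ≡ 10 (mod 103). Verify: 31 × 10 = 310 ≡ 1 (mod 103)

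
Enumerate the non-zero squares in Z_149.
QRs mod 149: {1, 4, 5, 6, 7, 9, 16, 17, 19, 20, 22, 24, 25, 26, 28, 29, 30, 31, 33, 35, 36, 37, 39, 42, 45, 46, 47, 49, 53, 54, 61, 63, 64, 67, 68, 69, 73, 76, 80, 81, 82, 85, 86, 88, 95, 96, 100, 102, 103, 104, 107, 110, 112, 113, 114, 116, 118, 119, 120, 121, 123, 124, 125, 127, 129, 130, 132, 133, 140, 142, 143, 144, 145, 148}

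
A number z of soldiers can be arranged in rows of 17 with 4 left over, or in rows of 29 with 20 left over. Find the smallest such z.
M = 17 × 29 = 493. M₁ = 29, y₁ ≡ 10 (mod 17). M₂ = 17, y₂ ≡ 12 (mod 29). z = 4×29×10 + 20×17×12 ≡ 310 (mod 493)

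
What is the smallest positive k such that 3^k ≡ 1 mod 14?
Powers of 3 mod 14: 3^1≡3, 3^2≡9, 3^3≡13, 3^4≡11, 3^5≡5, 3^6≡1. So the order of 3 is 6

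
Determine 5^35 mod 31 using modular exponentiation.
Using Fermat: 5^{30} ≡ 1 (mod 31). 35 ≡ 5 (mod 30). So 5^{35} ≡ 5^{5} ≡ 25 (mod 31)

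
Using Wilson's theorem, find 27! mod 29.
(28)! = (27)! × (28) ≡ -1 (mod 29). So (27)! ≡ -1 × (28)^(-1) ≡ (-1)×(-1) = 1 (mod 29)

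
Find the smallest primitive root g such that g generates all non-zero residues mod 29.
g = 2. For each prime q|28: 2^{14}≡28, 2^{4}≡16, none ≡ 1, so ord_29(2) = 28 and 2 is a primitive root.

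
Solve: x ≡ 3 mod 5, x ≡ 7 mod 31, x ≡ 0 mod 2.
M = 5 × 31 × 2 = 310. M₁ = 62, y₁ ≡ 3 mod 5. M₂ = 10, y₂ ≡ 28 mod 31. M₃ = 155, y₃ ≡ 1 mod 2. x = 3×62×3 + 7×10×28 + 0×155×1 ≡ 38 mod 310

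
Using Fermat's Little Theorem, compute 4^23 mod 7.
By Fermat: 4^{6} ≡ 1 mod 7. 23 = 3×6 + 5. So 4^{23} ≡ 4^{5} ≡ 2 mod 7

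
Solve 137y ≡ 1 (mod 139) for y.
Since 139 is prime, by Fermat 137^(-1) ≡ 137^{137} ≡ 69 (mod 139). Verify: 137 × 69 = 9453 ≡ 1 (mod 139)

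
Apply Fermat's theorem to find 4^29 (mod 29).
By Fermat: 4^{28} ≡ 1 (mod 29). So 4^{29} = 4^{28} · 4^{1} ≡ 4^{1} ≡ 4 (mod 29)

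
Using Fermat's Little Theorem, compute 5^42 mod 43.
By Fermat's Little Theorem, 5^{42} ≡ 1 mod 43 since 43 is prime and gcd(5, 43) = 1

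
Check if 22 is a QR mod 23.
By Euler's criterion: 22^{11} ≡ 22 (mod 23). Since this equals -1 (≡ 22), 22 is not a QR.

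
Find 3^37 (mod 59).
By repeated squaring (mod 59): 3^{1}≡3, 3^{2}≡9, 3^{4}≡22, 3^{8}≡12, 3^{16}≡26, 3^{32}≡27. Then 3^{37} = 3^{32+4+1} ≡ 27 × 22 × 3 ≡ 12 (mod 59)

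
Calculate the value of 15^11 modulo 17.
By repeated squaring mod 17: 15^{1}≡15, 15^{2}≡4, 15^{4}≡16, 15^{8}≡1. Then 15^{11} = 15^{8+2+1} ≡ 1 × 4 × 15 ≡ 9 mod 17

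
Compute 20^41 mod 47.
By repeated squaring (mod 47): 20^{1}≡20, 20^{2}≡24, 20^{4}≡12, 20^{8}≡3, 20^{16}≡9, 20^{32}≡34. Then 20^{41} = 20^{32+8+1} ≡ 34 × 3 × 20 ≡ 19 (mod 47)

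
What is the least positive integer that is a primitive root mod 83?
g = 2. Powers: [2, 4, 8, 16, 32, 64, 45, ...] generates all 82 non-zero residues.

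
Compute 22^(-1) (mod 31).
Since 31 is prime, by Fermat 22^(-1) ≡ 22^{29} ≡ 24 (mod 31). Verify: 22 × 24 = 528 ≡ 1 (mod 31)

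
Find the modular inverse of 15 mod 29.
Since 29 is prime, by Fermat 15^(-1) ≡ 15^{27} ≡ 2 mod 29. Verify: 15 × 2 = 30 ≡ 1 mod 29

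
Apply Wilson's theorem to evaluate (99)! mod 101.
(100)! = (99)! × (100) ≡ -1 mod 101. So (99)! ≡ -1 × (100)^(-1) ≡ (-1)×(-1) = 1 mod 101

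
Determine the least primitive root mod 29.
g = 2. For each prime q|28: 2^{14}≡28, 2^{4}≡16, none ≡ 1, so ord_29(2) = 28 and 2 is a primitive root.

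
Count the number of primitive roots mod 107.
There are φ(107-1) = φ(106) = 52 primitive roots modulo 107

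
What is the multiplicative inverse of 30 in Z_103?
Since 103 is prime, by Fermat 30^(-1) ≡ 30^{101} ≡ 79 (mod 103). Verify: 30 × 79 = 2370 ≡ 1 (mod 103)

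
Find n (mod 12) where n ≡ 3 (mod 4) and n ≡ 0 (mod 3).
M = 4 × 3 = 12. M₁ = 3, y₁ ≡ 3 (mod 4). M₂ = 4, y₂ ≡ 1 (mod 3). n = 3×3×3 + 0×4×1 ≡ 3 (mod 12)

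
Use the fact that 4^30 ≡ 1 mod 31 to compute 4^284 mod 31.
By Fermat: 4^{30} ≡ 1 mod 31. 284 ≡ 14 mod 30. So 4^{284} ≡ 4^{14} ≡ 8 mod 31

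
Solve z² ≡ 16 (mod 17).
The square roots of 16 mod 17 are 4 and 13. Verify: 4² = 16 ≡ 16 (mod 17)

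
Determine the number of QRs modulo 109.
Exactly half the non-zero residues mod a prime are QRs: (109-1)/2 = 54.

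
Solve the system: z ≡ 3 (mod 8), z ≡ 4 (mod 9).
M = 8 × 9 = 72. M₁ = 9, y₁ ≡ 1 (mod 8). M₂ = 8, y₂ ≡ 8 (mod 9). z = 3×9×1 + 4×8×8 ≡ 67 (mod 72)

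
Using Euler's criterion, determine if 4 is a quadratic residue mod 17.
By Euler's criterion: 4^{8} ≡ 1 (mod 17). Since this equals 1, 4 is a QR.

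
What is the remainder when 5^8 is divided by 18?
By repeated squaring mod 18: 5^{1}≡5, 5^{2}≡7, 5^{4}≡13, 5^{8}≡7. So 5^{8} ≡ 7 mod 18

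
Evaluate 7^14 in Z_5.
Using Fermat: 7^{4} ≡ 1 mod 5. 14 ≡ 2 mod 4. So 7^{14} ≡ 7^{2} ≡ 4 mod 5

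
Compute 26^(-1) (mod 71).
Since 71 is prime, by Fermat 26^(-1) ≡ 26^{69} ≡ 41 (mod 71). Verify: 26 × 41 = 1066 ≡ 1 (mod 71)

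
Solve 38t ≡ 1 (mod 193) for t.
Since 193 is prime, by Fermat 38^(-1) ≡ 38^{191} ≡ 127 (mod 193). Verify: 38 × 127 = 4826 ≡ 1 (mod 193)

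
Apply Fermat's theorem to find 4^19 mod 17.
By Fermat: 4^{16} ≡ 1 mod 17. So 4^{19} = 4^{16} · 4^{3} ≡ 4^{3} ≡ 13 mod 17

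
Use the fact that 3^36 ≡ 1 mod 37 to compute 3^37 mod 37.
By Fermat: 3^{36} ≡ 1 mod 37. So 3^{37} = 3^{36} · 3^{1} ≡ 3^{1} ≡ 3 mod 37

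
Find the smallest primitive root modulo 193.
g = 5. Powers: [5, 25, 125, 46, 37, 185, 153, 186, ...] generates all 192 non-zero residues.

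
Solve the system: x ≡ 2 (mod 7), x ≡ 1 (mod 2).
M = 7 × 2 = 14. M₁ = 2, y₁ ≡ 4 (mod 7). M₂ = 7, y₂ ≡ 1 (mod 2). x = 2×2×4 + 1×7×1 ≡ 9 (mod 14)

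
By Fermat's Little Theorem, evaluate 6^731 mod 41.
By Fermat: 6^{40} ≡ 1 (mod 41). 731 ≡ 11 (mod 40). So 6^{731} ≡ 6^{11} ≡ 28 (mod 41)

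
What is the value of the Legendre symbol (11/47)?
(11/47) = 11^{23} mod 47 = -1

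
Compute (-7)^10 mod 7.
By repeated squaring (mod 7): (-7)^{1}≡0, (-7)^{2}≡0, (-7)^{4}≡0, (-7)^{8}≡0. Then (-7)^{10} = (-7)^{8+2} ≡ 0 × 0 ≡ 0 (mod 7)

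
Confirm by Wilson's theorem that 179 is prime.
(178)! mod 179 = 178. Since this equals -1 mod 179, Wilson confirms 179 is prime.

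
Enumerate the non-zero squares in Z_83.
Quadratic residues modulo 83: {1, 3, 4, 7, 9, 10, 11, 12, 16, 17, 21, 23, 25, 26, 27, 28, 29, 30, 31, 33, 36, 37, 38, 40, 41, 44, 48, 49, 51, 59, 61, 63, 64, 65, 68, 69, 70, 75, 77, 78, 81}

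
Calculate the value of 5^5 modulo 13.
By repeated squaring mod 13: 5^{1}≡5, 5^{2}≡12, 5^{4}≡1. Then 5^{5} = 5^{4+1} ≡ 1 × 5 ≡ 5 mod 13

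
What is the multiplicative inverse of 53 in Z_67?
Since 67 is prime, by Fermat 53^(-1) ≡ 53^{65} ≡ 43 (mod 67). Verify: 53 × 43 = 2279 ≡ 1 (mod 67)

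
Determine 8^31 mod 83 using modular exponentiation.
By repeated squaring (mod 83): 8^{1}≡8, 8^{2}≡64, 8^{4}≡29, 8^{8}≡11, 8^{16}≡38. Then 8^{31} = 8^{16+8+4+2+1} ≡ 38 × 11 × 29 × 64 × 8 ≡ 56 (mod 83)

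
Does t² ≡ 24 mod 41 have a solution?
By Euler's criterion: 24^{20} ≡ 40 mod 41. Since this equals -1 (≡ 40), 24 is not a QR.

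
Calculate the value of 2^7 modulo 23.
By repeated squaring (mod 23): 2^{1}≡2, 2^{2}≡4, 2^{4}≡16. Then 2^{7} = 2^{4+2+1} ≡ 16 × 4 × 2 ≡ 13 (mod 23)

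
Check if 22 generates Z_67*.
22^{11} ≡ 1 (mod 67) and 11 < 66, so ord_67(22) = 11 ≠ 66 and 22 is not a primitive root.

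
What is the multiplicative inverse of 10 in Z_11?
Since 11 is prime, by Fermat 10^(-1) ≡ 10^{9} ≡ 10 (mod 11). Verify: 10 × 10 = 100 ≡ 1 (mod 11)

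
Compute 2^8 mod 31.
By repeated squaring mod 31: 2^{1}≡2, 2^{2}≡4, 2^{4}≡16, 2^{8}≡8. So 2^{8} ≡ 8 mod 31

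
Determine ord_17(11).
Powers of 11 mod 17: 11^1≡11, 11^2≡2, 11^3≡5, 11^4≡4, 11^5≡10, 11^6≡8, 11^7≡3, 11^8≡16, 11^9≡6, 11^10≡15, 11^11≡12, 11^12≡13, 11^13≡7, 11^14≡9, 11^15≡14, 11^16≡1. Order = 16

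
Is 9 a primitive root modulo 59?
9^{29} ≡ 1 mod 59 and 29 < 58, so ord_59(9) = 29 ≠ 58 and 9 is not a primitive root.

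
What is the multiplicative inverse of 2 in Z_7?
Since 7 is prime, by Fermat 2^(-1) ≡ 2^{5} ≡ 4 (mod 7). Verify: 2 × 4 = 8 ≡ 1 (mod 7)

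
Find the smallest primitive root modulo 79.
g = 3. Powers: [3, 9, 27, 2, 6, 18, 54, ...] generates all 78 non-zero residues.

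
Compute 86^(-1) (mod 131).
Since 131 is prime, by Fermat 86^(-1) ≡ 86^{129} ≡ 32 (mod 131). Verify: 86 × 32 = 2752 ≡ 1 (mod 131)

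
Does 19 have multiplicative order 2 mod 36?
Powers of 19 mod 36: 19^1≡19, 19^2≡1. First k with 19^k≡1 is k=2. Yes, ord_36(19) = 2.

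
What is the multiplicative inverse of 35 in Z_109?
Since 109 is prime, by Fermat 35^(-1) ≡ 35^{107} ≡ 81 mod 109. Verify: 35 × 81 = 2835 ≡ 1 mod 109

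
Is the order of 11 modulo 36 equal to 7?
Powers of 11 mod 36: 11^1≡11, 11^2≡13, 11^3≡35, 11^4≡25, 11^5≡23, 11^6≡1. Already 11^6≡1, so the order is 6 < 7. No, the actual order is 6.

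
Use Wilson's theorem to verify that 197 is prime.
(196)! mod 197 = 196. Since this equals -1 (mod 197), Wilson confirms 197 is prime.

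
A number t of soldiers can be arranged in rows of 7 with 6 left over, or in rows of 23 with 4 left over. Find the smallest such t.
M = 7 × 23 = 161. M₁ = 23, y₁ ≡ 4 mod 7. M₂ = 7, y₂ ≡ 10 mod 23. t = 6×23×4 + 4×7×10 ≡ 27 mod 161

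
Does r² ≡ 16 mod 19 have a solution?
By Euler's criterion: 16^{9} ≡ 1 mod 19. Since this equals 1, 16 is a QR.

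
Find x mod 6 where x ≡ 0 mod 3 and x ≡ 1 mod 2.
M = 3 × 2 = 6. M₁ = 2, y₁ ≡ 2 mod 3. M₂ = 3, y₂ ≡ 1 mod 2. x = 0×2×2 + 1×3×1 ≡ 3 mod 6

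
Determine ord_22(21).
Powers of 21 mod 22: 21^1≡21, 21^2≡1. Order = 2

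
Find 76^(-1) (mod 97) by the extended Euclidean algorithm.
Extended GCD: 76(-37) + 97(29) = 1. So 76^(-1) ≡ -37 ≡ 60 (mod 97). Verify: 76 × 60 = 4560 ≡ 1 (mod 97)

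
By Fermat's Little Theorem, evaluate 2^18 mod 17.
By Fermat: 2^{16} ≡ 1 mod 17. So 2^{18} = 2^{16} · 2^{2} ≡ 2^{2} ≡ 4 mod 17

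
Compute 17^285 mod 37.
Using Fermat: 17^{36} ≡ 1 (mod 37). 285 ≡ 33 (mod 36). So 17^{285} ≡ 17^{33} ≡ 23 (mod 37)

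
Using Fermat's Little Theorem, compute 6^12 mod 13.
By Fermat's Little Theorem, 6^{12} ≡ 1 mod 13 since 13 is prime and gcd(6, 13) = 1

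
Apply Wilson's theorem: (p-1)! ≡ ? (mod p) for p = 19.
By Wilson's theorem, (18)! ≡ -1 ≡ 18 (mod 19)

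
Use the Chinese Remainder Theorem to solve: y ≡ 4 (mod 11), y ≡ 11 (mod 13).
M = 11 × 13 = 143. M₁ = 13, y₁ ≡ 6 (mod 11). M₂ = 11, y₂ ≡ 6 (mod 13). y = 4×13×6 + 11×11×6 ≡ 37 (mod 143)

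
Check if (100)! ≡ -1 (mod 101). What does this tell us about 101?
(100)! mod 101 = 100. Since this equals -1 (mod 101), Wilson confirms 101 is prime.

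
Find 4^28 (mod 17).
Using Fermat: 4^{16} ≡ 1 (mod 17). 28 ≡ 12 (mod 16). So 4^{28} ≡ 4^{12} ≡ 1 (mod 17)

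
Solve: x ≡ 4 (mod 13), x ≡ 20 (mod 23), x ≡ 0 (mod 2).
M = 13 × 23 × 2 = 598. M₁ = 46, y₁ ≡ 2 (mod 13). M₂ = 26, y₂ ≡ 8 (mod 23). M₃ = 299, y₃ ≡ 1 (mod 2). x = 4×46×2 + 20×26×8 + 0×299×1 ≡ 342 (mod 598)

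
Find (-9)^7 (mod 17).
By repeated squaring (mod 17): (-9)^{1}≡8, (-9)^{2}≡13, (-9)^{4}≡16. Then (-9)^{7} = (-9)^{4+2+1} ≡ 16 × 13 × 8 ≡ 15 (mod 17)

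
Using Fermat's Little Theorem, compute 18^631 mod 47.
By Fermat: 18^{46} ≡ 1 mod 47. 631 ≡ 33 mod 46. So 18^{631} ≡ 18^{33} ≡ 24 mod 47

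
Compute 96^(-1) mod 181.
Since 181 is prime, by Fermat 96^(-1) ≡ 96^{179} ≡ 66 mod 181. Verify: 96 × 66 = 6336 ≡ 1 mod 181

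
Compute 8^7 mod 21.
By repeated squaring mod 21: 8^{1}≡8, 8^{2}≡1, 8^{4}≡1. Then 8^{7} = 8^{4+2+1} ≡ 1 × 1 × 8 ≡ 8 mod 21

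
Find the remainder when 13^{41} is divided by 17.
By Fermat: 13^{16} ≡ 1 mod 17. 41 = 2×16 + 9. So 13^{41} ≡ 13^{9} ≡ 13 mod 17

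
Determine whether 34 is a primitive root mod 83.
ord_83(34) divides 82. For each prime q|82: 34^{41}≡82, 34^{2}≡77, none ≡ 1. So 34 has order 82 and is a primitive root mod 83.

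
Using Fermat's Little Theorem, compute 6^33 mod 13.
By Fermat: 6^{12} ≡ 1 mod 13. 33 = 2×12 + 9. So 6^{33} ≡ 6^{9} ≡ 5 mod 13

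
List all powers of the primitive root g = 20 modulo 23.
20^1, 20^2, ..., 20^{22} mod 23: [20, 9, 19, 12, 10, 16, 21, 6, 5, 8, 22, 3, 14, 4, 11, 13, 7, 2, 17, 18, 15, 1]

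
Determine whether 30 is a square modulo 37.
By Euler's criterion: 30^{18} ≡ 1 (mod 37). Since this equals 1, 30 is a QR.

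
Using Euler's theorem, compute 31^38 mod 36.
By Euler: 31^{12} ≡ 1 mod 36 since gcd(31, 36) = 1. 38 = 3×12 + 2. So 31^{38} ≡ 31^{2} ≡ 25 mod 36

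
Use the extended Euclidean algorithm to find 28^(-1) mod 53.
Extended GCD: 28(-17) + 53(9) = 1. So 28^(-1) ≡ -17 ≡ 36 (mod 53). Verify: 28 × 36 = 1008 ≡ 1 (mod 53)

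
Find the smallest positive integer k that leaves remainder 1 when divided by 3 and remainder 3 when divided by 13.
M = 3 × 13 = 39. M₁ = 13, y₁ ≡ 1 mod 3. M₂ = 3, y₂ ≡ 9 mod 13. k = 1×13×1 + 3×3×9 ≡ 16 mod 39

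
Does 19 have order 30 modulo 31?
19^{15} ≡ 1 (mod 31) and 15 < 30, so ord_31(19) = 15 ≠ 30 and 19 is not a primitive root.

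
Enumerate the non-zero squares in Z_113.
QRs mod 113: {1, 2, 4, 7, 8, 9, 11, 13, 14, 15, 16, 18, 22, 25, 26, 28, 30, 31, 32, 36, 41, 44, 49, 50, 51, 52, 53, 56, 57, 60, 61, 62, 63, 64, 69, 72, 77, 81, 82, 83, 85, 87, 88, 91, 95, 97, 98, 99, 100, 102, 104, 105, 106, 109, 111, 112}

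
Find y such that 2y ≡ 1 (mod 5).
Since 5 is prime, by Fermat 2^(-1) ≡ 2^{3} ≡ 3 (mod 5). Verify: 2 × 3 = 6 ≡ 1 (mod 5)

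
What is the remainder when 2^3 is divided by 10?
2^{3} = 8 ≡ 8 mod 10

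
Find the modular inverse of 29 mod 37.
Since 37 is prime, by Fermat 29^(-1) ≡ 29^{35} ≡ 23 (mod 37). Verify: 29 × 23 = 667 ≡ 1 (mod 37)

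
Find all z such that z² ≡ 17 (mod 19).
The square roots of 17 mod 19 are 6 and 13. Verify: 6² = 36 ≡ 17 (mod 19)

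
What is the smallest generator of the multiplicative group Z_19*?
g = 2. Powers: [2, 4, 8, 16, 13, 7, 14, 9, 18, 17, ...] generates all 18 non-zero residues.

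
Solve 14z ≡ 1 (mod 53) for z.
Since 53 is prime, by Fermat 14^(-1) ≡ 14^{51} ≡ 19 (mod 53). Verify: 14 × 19 = 266 ≡ 1 (mod 53)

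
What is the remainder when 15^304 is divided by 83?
Using Fermat: 15^{82} ≡ 1 mod 83. 304 ≡ 58 mod 82. So 15^{304} ≡ 15^{58} ≡ 4 mod 83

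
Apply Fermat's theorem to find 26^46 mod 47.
By Fermat's Little Theorem, 26^{46} ≡ 1 mod 47 since 47 is prime and gcd(26, 47) = 1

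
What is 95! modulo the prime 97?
(96)! = (95)! × (96) ≡ -1 (mod 97). So (95)! ≡ -1 × (96)^(-1) ≡ (-1)×(-1) = 1 (mod 97)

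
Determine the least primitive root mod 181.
g = 2. Powers: [2, 4, 8, 16, 32, 64, 128, 75, 150, ...] generates all 180 non-zero residues.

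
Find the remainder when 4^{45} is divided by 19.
By Fermat: 4^{18} ≡ 1 (mod 19). 45 = 2×18 + 9. So 4^{45} ≡ 4^{9} ≡ 1 (mod 19)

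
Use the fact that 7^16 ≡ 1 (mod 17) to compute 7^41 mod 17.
By Fermat: 7^{16} ≡ 1 (mod 17). 41 = 2×16 + 9. So 7^{41} ≡ 7^{9} ≡ 10 (mod 17)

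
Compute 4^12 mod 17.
By repeated squaring mod 17: 4^{1}≡4, 4^{2}≡16, 4^{4}≡1, 4^{8}≡1. Then 4^{12} = 4^{8+4} ≡ 1 × 1 ≡ 1 mod 17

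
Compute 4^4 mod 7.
4^{4} = 256 ≡ 4 mod 7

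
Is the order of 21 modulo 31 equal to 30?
Powers of 21 mod 31: 21^1≡21, 21^2≡7, 21^3≡23, 21^4≡18, 21^5≡6, 21^6≡2, 21^7≡11, 21^8≡14, 21^9≡15, 21^10≡5, 21^11≡12, 21^12≡4, 21^13≡22, 21^14≡28, 21^15≡30, 21^16≡10, 21^17≡24, 21^18≡8, 21^19≡13, 21^20≡25, 21^21≡29, 21^22≡20, 21^23≡17, 21^24≡16, 21^25≡26, 21^26≡19, 21^27≡27, 21^28≡9, 21^29≡3, 21^30≡1. First k with 21^k≡1 is k=30. Yes, ord_31(21) = 30.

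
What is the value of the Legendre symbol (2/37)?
(2/37) = 2^{18} mod 37 = -1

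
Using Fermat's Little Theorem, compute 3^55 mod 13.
By Fermat: 3^{12} ≡ 1 mod 13. 55 = 4×12 + 7. So 3^{55} ≡ 3^{7} ≡ 3 mod 13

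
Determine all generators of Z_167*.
There are φ(166) = 82 primitive roots mod 167: {5, 10, 13, 15, 17, 20, 23, 26, 30, 34, 35, 37, 39, 40, 41, 43, 45, 46, 51, 52, 53, 55, 59, 60, 67, 68, 69, 70, 71, 73, 74, 78, 79, 80, 82, 83, 86, 90, 91, 92, 95, 101, 102, 103, 104, 105, 106, 109, 110, 111, 113, 117, 118, 119, 120, 123, 125, 129, 131, 134, 135, 136, 138, 139, 140, 142, 143, 145, 146, 148, 149, 151, 153, 155, 156, 158, 159, 160, 161, 163, 164, 165}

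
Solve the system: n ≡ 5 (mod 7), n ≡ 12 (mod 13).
M = 7 × 13 = 91. M₁ = 13, y₁ ≡ 6 (mod 7). M₂ = 7, y₂ ≡ 2 (mod 13). n = 5×13×6 + 12×7×2 ≡ 12 (mod 91)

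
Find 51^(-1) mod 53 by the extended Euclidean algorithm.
Extended GCD: 51(26) + 53(-25) = 1. So 51^(-1) ≡ 26 mod 53. Verify: 51 × 26 = 1326 ≡ 1 mod 53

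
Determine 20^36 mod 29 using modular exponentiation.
Using Fermat: 20^{28} ≡ 1 (mod 29). 36 ≡ 8 (mod 28). So 20^{36} ≡ 20^{8} ≡ 20 (mod 29)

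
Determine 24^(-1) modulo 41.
Since 41 is prime, by Fermat 24^(-1) ≡ 24^{39} ≡ 12 (mod 41). Verify: 24 × 12 = 288 ≡ 1 (mod 41)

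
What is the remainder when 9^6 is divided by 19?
By repeated squaring mod 19: 9^{1}≡9, 9^{2}≡5, 9^{4}≡6. Then 9^{6} = 9^{4+2} ≡ 6 × 5 ≡ 11 mod 19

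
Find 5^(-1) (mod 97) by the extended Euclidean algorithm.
Extended GCD: 5(39) + 97(-2) = 1. So 5^(-1) ≡ 39 (mod 97). Verify: 5 × 39 = 195 ≡ 1 (mod 97)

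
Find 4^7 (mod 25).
By repeated squaring (mod 25): 4^{1}≡4, 4^{2}≡16, 4^{4}≡6. Then 4^{7} = 4^{4+2+1} ≡ 6 × 16 × 4 ≡ 9 (mod 25)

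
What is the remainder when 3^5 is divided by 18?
By repeated squaring mod 18: 3^{1}≡3, 3^{2}≡9, 3^{4}≡9. Then 3^{5} = 3^{4+1} ≡ 9 × 3 ≡ 9 mod 18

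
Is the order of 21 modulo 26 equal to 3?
Powers of 21 mod 26: 21^1≡21, 21^2≡25, 21^3≡5, 21^4≡1. 21^3≡5≢1, so ord ≠ 3. No, the actual order is 4.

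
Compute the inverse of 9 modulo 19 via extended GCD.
Extended GCD: 9(-2) + 19(1) = 1. So 9^(-1) ≡ -2 ≡ 17 mod 19. Verify: 9 × 17 = 153 ≡ 1 mod 19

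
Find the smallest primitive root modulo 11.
g = 2. Powers: [2, 4, 8, 5, 10, 9, 7, 3, 6, 1] generates all 10 non-zero residues.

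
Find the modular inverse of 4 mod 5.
Since 5 is prime, by Fermat 4^(-1) ≡ 4^{3} ≡ 4 (mod 5). Verify: 4 × 4 = 16 ≡ 1 (mod 5)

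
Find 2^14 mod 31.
By repeated squaring mod 31: 2^{1}≡2, 2^{2}≡4, 2^{4}≡16, 2^{8}≡8. Then 2^{14} = 2^{8+4+2} ≡ 8 × 16 × 4 ≡ 16 mod 31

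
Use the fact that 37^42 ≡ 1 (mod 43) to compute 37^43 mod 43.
By Fermat: 37^{42} ≡ 1 (mod 43). So 37^{43} = 37^{42} · 37^{1} ≡ 37^{1} ≡ 37 (mod 43)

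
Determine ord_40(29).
Powers of 29 mod 40: 29^1≡29, 29^2≡1. Order = 2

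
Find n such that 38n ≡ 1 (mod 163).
Since 163 is prime, by Fermat 38^(-1) ≡ 38^{161} ≡ 133 (mod 163). Verify: 38 × 133 = 5054 ≡ 1 (mod 163)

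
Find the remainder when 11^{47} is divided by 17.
By Fermat: 11^{16} ≡ 1 mod 17. 47 = 2×16 + 15. So 11^{47} ≡ 11^{15} ≡ 14 mod 17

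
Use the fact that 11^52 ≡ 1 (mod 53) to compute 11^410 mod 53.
By Fermat: 11^{52} ≡ 1 (mod 53). 410 ≡ 46 (mod 52). So 11^{410} ≡ 11^{46} ≡ 28 (mod 53)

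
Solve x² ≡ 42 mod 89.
The square roots of 42 mod 89 are 65 and 24. Verify: 65² = 4225 ≡ 42 mod 89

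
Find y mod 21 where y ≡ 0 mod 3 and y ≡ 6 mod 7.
M = 3 × 7 = 21. M₁ = 7, y₁ ≡ 1 mod 3. M₂ = 3, y₂ ≡ 5 mod 7. y = 0×7×1 + 6×3×5 ≡ 6 mod 21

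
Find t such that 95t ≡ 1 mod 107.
Since 107 is prime, by Fermat 95^(-1) ≡ 95^{105} ≡ 98 mod 107. Verify: 95 × 98 = 9310 ≡ 1 mod 107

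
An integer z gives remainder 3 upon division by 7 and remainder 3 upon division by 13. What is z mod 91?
M = 7 × 13 = 91. M₁ = 13, y₁ ≡ 6 mod 7. M₂ = 7, y₂ ≡ 2 mod 13. z = 3×13×6 + 3×7×2 ≡ 3 mod 91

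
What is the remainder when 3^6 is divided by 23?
By repeated squaring mod 23: 3^{1}≡3, 3^{2}≡9, 3^{4}≡12. Then 3^{6} = 3^{4+2} ≡ 12 × 9 ≡ 16 mod 23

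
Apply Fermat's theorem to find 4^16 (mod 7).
By Fermat: 4^{6} ≡ 1 (mod 7). 16 = 2×6 + 4. So 4^{16} ≡ 4^{4} ≡ 4 (mod 7)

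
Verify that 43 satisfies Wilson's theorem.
(42)! mod 43 = 42. Since this equals -1 (mod 43), Wilson confirms 43 is prime.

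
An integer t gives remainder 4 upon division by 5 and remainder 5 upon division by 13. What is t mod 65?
M = 5 × 13 = 65. M₁ = 13, y₁ ≡ 2 mod 5. M₂ = 5, y₂ ≡ 8 mod 13. t = 4×13×2 + 5×5×8 ≡ 44 mod 65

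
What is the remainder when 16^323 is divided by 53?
Using Fermat: 16^{52} ≡ 1 mod 53. 323 ≡ 11 mod 52. So 16^{323} ≡ 16^{11} ≡ 47 mod 53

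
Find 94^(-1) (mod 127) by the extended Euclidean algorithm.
Extended GCD: 94(50) + 127(-37) = 1. So 94^(-1) ≡ 50 (mod 127). Verify: 94 × 50 = 4700 ≡ 1 (mod 127)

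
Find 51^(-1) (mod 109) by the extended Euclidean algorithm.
Extended GCD: 51(-47) + 109(22) = 1. So 51^(-1) ≡ -47 ≡ 62 (mod 109). Verify: 51 × 62 = 3162 ≡ 1 (mod 109)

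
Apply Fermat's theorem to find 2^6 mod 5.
By Fermat: 2^{4} ≡ 1 mod 5. So 2^{6} = 2^{4} · 2^{2} ≡ 2^{2} ≡ 4 mod 5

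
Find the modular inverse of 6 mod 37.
Since 37 is prime, by Fermat 6^(-1) ≡ 6^{35} ≡ 31 mod 37. Verify: 6 × 31 = 186 ≡ 1 mod 37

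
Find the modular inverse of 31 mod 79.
Since 79 is prime, by Fermat 31^(-1) ≡ 31^{77} ≡ 51 mod 79. Verify: 31 × 51 = 1581 ≡ 1 mod 79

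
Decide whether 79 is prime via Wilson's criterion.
(78)! mod 79 = 78. Since 78 ≡ -1 (mod 79), 79 is prime.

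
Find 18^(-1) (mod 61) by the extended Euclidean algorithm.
Extended GCD: 18(17) + 61(-5) = 1. So 18^(-1) ≡ 17 (mod 61). Verify: 18 × 17 = 306 ≡ 1 (mod 61)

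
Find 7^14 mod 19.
By repeated squaring mod 19: 7^{1}≡7, 7^{2}≡11, 7^{4}≡7, 7^{8}≡11. Then 7^{14} = 7^{8+4+2} ≡ 11 × 7 × 11 ≡ 11 mod 19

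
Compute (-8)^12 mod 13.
Using Fermat: (-8)^{12} ≡ 1 (mod 13). 12 ≡ 0 (mod 12). So (-8)^{12} ≡ (-8)^{0} ≡ 1 (mod 13)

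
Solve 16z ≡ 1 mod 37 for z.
Since 37 is prime, by Fermat 16^(-1) ≡ 16^{35} ≡ 7 mod 37. Verify: 16 × 7 = 112 ≡ 1 mod 37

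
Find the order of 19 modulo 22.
Powers of 19 mod 22: 19^1≡19, 19^2≡9, 19^3≡17, 19^4≡15, 19^5≡21, 19^6≡3, 19^7≡13, 19^8≡5, 19^9≡7, 19^10≡1. Order = 10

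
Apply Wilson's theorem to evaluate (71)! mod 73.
(72)! = (71)! × (72) ≡ -1 (mod 73). So (71)! ≡ -1 × (72)^(-1) ≡ (-1)×(-1) = 1 (mod 73)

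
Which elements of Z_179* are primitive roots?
There are φ(178) = 88 primitive roots mod 179: {2, 6, 7, 8, 10, 11, 18, 21, 23, 24, 26, 28, 30, 32, 33, 34, 35, 37, 38, 40, 41, 44, 50, 53, 54, 55, 58, 62, 63, 69, 71, 72, 73, 78, 79, 84, 86, 90, 91, 92, 94, 96, 97, 98, 99, 102, 103, 104, 105, 109, 111, 112, 113, 114, 115, 118, 119, 120, 122, 123, 127, 128, 130, 131, 132, 133, 134, 136, 137, 140, 143, 148, 150, 152, 154, 157, 159, 160, 162, 163, 164, 165, 166, 167, 170, 174, 175, 176}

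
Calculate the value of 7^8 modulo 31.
By repeated squaring (mod 31): 7^{1}≡7, 7^{2}≡18, 7^{4}≡14, 7^{8}≡10. So 7^{8} ≡ 10 (mod 31)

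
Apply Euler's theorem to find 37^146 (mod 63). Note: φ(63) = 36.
By Euler: 37^{36} ≡ 1 (mod 63) since gcd(37, 63) = 1. 146 = 4×36 + 2. So 37^{146} ≡ 37^{2} ≡ 46 (mod 63)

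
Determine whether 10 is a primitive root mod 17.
ord_17(10) divides 16. For each prime q|16: 10^{8}≡16, none ≡ 1. So 10 has order 16 and is a primitive root mod 17.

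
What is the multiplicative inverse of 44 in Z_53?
Since 53 is prime, by Fermat 44^(-1) ≡ 44^{51} ≡ 47 (mod 53). Verify: 44 × 47 = 2068 ≡ 1 (mod 53)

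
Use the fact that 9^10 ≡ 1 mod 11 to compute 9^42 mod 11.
By Fermat: 9^{10} ≡ 1 mod 11. 42 = 4×10 + 2. So 9^{42} ≡ 9^{2} ≡ 4 mod 11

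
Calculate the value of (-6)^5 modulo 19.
By repeated squaring (mod 19): (-6)^{1}≡13, (-6)^{2}≡17, (-6)^{4}≡4. Then (-6)^{5} = (-6)^{4+1} ≡ 4 × 13 ≡ 14 (mod 19)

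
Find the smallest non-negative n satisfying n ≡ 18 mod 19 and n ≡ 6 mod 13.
M = 19 × 13 = 247. M₁ = 13, y₁ ≡ 3 mod 19. M₂ = 19, y₂ ≡ 11 mod 13. n = 18×13×3 + 6×19×11 ≡ 227 mod 247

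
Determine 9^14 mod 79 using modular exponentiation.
By repeated squaring (mod 79): 9^{1}≡9, 9^{2}≡2, 9^{4}≡4, 9^{8}≡16. Then 9^{14} = 9^{8+4+2} ≡ 16 × 4 × 2 ≡ 49 (mod 79)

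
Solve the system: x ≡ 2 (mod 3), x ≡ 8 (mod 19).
M = 3 × 19 = 57. M₁ = 19, y₁ ≡ 1 (mod 3). M₂ = 3, y₂ ≡ 13 (mod 19). x = 2×19×1 + 8×3×13 ≡ 8 (mod 57)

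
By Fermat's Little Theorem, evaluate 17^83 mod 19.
By Fermat: 17^{18} ≡ 1 (mod 19). 83 = 4×18 + 11. So 17^{83} ≡ 17^{11} ≡ 4 (mod 19)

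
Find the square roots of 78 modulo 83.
The square roots of 78 mod 83 are 59 and 24. Verify: 59² = 3481 ≡ 78 (mod 83)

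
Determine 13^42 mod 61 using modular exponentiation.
By repeated squaring (mod 61): 13^{1}≡13, 13^{2}≡47, 13^{4}≡13, 13^{8}≡47, 13^{16}≡13, 13^{32}≡47. Then 13^{42} = 13^{32+8+2} ≡ 47 × 47 × 47 ≡ 1 (mod 61)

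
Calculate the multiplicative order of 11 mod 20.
Powers of 11 mod 20: 11^1≡11, 11^2≡1. ord_20(11) = 2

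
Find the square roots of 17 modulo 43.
The square roots of 17 mod 43 are 24 and 19. Verify: 24² = 576 ≡ 17 (mod 43)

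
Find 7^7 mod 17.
By repeated squaring mod 17: 7^{1}≡7, 7^{2}≡15, 7^{4}≡4. Then 7^{7} = 7^{4+2+1} ≡ 4 × 15 × 7 ≡ 12 mod 17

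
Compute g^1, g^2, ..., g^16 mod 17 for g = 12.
12^1, 12^2, ..., 12^{16} mod 17: [12, 8, 11, 13, 3, 2, 7, 16, 5, 9, 6, 4, 14, 15, 10, 1]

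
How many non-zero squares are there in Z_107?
The squaring map on Z_107* is 2-to-1, so there are (106)/2 = 53 QRs.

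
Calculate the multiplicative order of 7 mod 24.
Powers of 7 mod 24: 7^1≡7, 7^2≡1. Order = 2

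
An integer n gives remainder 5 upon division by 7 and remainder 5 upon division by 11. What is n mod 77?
M = 7 × 11 = 77. M₁ = 11, y₁ ≡ 2 mod 7. M₂ = 7, y₂ ≡ 8 mod 11. n = 5×11×2 + 5×7×8 ≡ 5 mod 77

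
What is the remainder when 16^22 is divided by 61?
By repeated squaring (mod 61): 16^{1}≡16, 16^{2}≡12, 16^{4}≡22, 16^{8}≡57, 16^{16}≡16. Then 16^{22} = 16^{16+4+2} ≡ 16 × 22 × 12 ≡ 15 (mod 61)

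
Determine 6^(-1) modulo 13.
Since 13 is prime, by Fermat 6^(-1) ≡ 6^{11} ≡ 11 mod 13. Verify: 6 × 11 = 66 ≡ 1 mod 13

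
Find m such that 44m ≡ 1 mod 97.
Since 97 is prime, by Fermat 44^(-1) ≡ 44^{95} ≡ 86 mod 97. Verify: 44 × 86 = 3784 ≡ 1 mod 97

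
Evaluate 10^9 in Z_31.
By repeated squaring (mod 31): 10^{1}≡10, 10^{2}≡7, 10^{4}≡18, 10^{8}≡14. Then 10^{9} = 10^{8+1} ≡ 14 × 10 ≡ 16 (mod 31)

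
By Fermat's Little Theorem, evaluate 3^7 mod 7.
By Fermat: 3^{6} ≡ 1 (mod 7). So 3^{7} = 3^{6} · 3^{1} ≡ 3^{1} ≡ 3 (mod 7)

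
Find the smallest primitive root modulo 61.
g = 2. Powers: [2, 4, 8, 16, 32, 3, 6, 12, 24, ...] generates all 60 non-zero residues.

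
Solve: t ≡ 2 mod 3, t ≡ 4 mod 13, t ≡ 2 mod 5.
M = 3 × 13 × 5 = 195. M₁ = 65, y₁ ≡ 2 mod 3. M₂ = 15, y₂ ≡ 7 mod 13. M₃ = 39, y₃ ≡ 4 mod 5. t = 2×65×2 + 4×15×7 + 2×39×4 ≡ 17 mod 195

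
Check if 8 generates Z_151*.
8^{5} ≡ 1 (mod 151) and 5 < 150, so ord_151(8) = 5 ≠ 150 and 8 is not a primitive root.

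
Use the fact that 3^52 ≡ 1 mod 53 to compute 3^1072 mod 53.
By Fermat: 3^{52} ≡ 1 mod 53. 1072 ≡ 32 mod 52. So 3^{1072} ≡ 3^{32} ≡ 13 mod 53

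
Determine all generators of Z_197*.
There are φ(196) = 84 primitive roots mod 197: {2, 3, 5, 8, 11, 12, 13, 17, 18, 21, 27, 30, 31, 32, 35, 38, 44, 45, 46, 48, 50, 52, 56, 57, 58, 66, 67, 71, 72, 73, 74, 75, 78, 79, 80, 82, 86, 89, 91, 94, 95, 98, 99, 102, 103, 106, 108, 111, 115, 117, 118, 119, 122, 123, 124, 125, 126, 130, 131, 139, 140, 141, 145, 147, 149, 151, 152, 153, 159, 162, 165, 166, 167, 170, 176, 179, 180, 184, 185, 186, 189, 192, 194, 195}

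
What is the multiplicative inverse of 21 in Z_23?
Since 23 is prime, by Fermat 21^(-1) ≡ 21^{21} ≡ 11 (mod 23). Verify: 21 × 11 = 231 ≡ 1 (mod 23)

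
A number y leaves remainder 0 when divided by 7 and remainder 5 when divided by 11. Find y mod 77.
M = 7 × 11 = 77. M₁ = 11, y₁ ≡ 2 mod 7. M₂ = 7, y₂ ≡ 8 mod 11. y = 0×11×2 + 5×7×8 ≡ 49 mod 77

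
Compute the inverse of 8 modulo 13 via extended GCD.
Extended GCD: 8(5) + 13(-3) = 1. So 8^(-1) ≡ 5 mod 13. Verify: 8 × 5 = 40 ≡ 1 mod 13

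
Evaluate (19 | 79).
(19/79) = 19^{39} mod 79 = 1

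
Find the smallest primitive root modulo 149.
g = 2. Powers: [2, 4, 8, 16, 32, 64, 128, 107, ...] generates all 148 non-zero residues.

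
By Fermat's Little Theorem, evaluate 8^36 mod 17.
By Fermat: 8^{16} ≡ 1 mod 17. 36 = 2×16 + 4. So 8^{36} ≡ 8^{4} ≡ 16 mod 17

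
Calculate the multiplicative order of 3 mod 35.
Powers of 3 mod 35: 3^1≡3, 3^2≡9, 3^3≡27, 3^4≡11, 3^5≡33, 3^6≡29, 3^7≡17, 3^8≡16, 3^9≡13, 3^10≡4, 3^11≡12, 3^12≡1. ord_35(3) = 12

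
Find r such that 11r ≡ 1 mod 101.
Since 101 is prime, by Fermat 11^(-1) ≡ 11^{99} ≡ 46 mod 101. Verify: 11 × 46 = 506 ≡ 1 mod 101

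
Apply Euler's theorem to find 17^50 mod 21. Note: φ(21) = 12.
By Euler: 17^{12} ≡ 1 mod 21 since gcd(17, 21) = 1. 50 = 4×12 + 2. So 17^{50} ≡ 17^{2} ≡ 16 mod 21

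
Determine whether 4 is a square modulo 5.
By Euler's criterion: 4^{2} ≡ 1 mod 5. Since this equals 1, 4 is a QR.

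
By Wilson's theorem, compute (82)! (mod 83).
By Wilson's theorem, (82)! ≡ -1 ≡ 82 (mod 83)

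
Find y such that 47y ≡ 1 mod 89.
Since 89 is prime, by Fermat 47^(-1) ≡ 47^{87} ≡ 36 mod 89. Verify: 47 × 36 = 1692 ≡ 1 mod 89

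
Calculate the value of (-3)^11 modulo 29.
By repeated squaring (mod 29): (-3)^{1}≡26, (-3)^{2}≡9, (-3)^{4}≡23, (-3)^{8}≡7. Then (-3)^{11} = (-3)^{8+2+1} ≡ 7 × 9 × 26 ≡ 14 (mod 29)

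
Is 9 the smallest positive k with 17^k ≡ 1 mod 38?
Powers of 17 mod 38: 17^1≡17, 17^2≡23, 17^3≡11, 17^4≡35, 17^5≡25, 17^6≡7, 17^7≡5, 17^8≡9, 17^9≡1. First k with 17^k≡1 is k=9. Yes, ord_38(17) = 9.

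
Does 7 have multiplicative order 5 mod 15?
Powers of 7 mod 15: 7^1≡7, 7^2≡4, 7^3≡13, 7^4≡1. Already 7^4≡1, so the order is 4 < 5. No, the actual order is 4.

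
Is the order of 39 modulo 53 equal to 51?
Powers of 39 mod 53: 39^1≡39, 39^2≡37, 39^3≡12, 39^4≡44, 39^5≡20, 39^6≡38, 39^7≡51, 39^8≡28, 39^9≡32, 39^10≡29, 39^11≡18, 39^12≡13, 39^13≡30, 39^14≡4, 39^15≡50, 39^16≡42, 39^17≡48, 39^18≡17, 39^19≡27, 39^20≡46, 39^21≡45, 39^22≡6, 39^23≡22, 39^24≡10, 39^25≡19, 39^26≡52, 39^27≡14, 39^28≡16, 39^29≡41, 39^30≡9, 39^31≡33, 39^32≡15, 39^33≡2, 39^34≡25, 39^35≡21, 39^36≡24, 39^37≡35, 39^38≡40, 39^39≡23, 39^40≡49, 39^41≡3, 39^42≡11, 39^43≡5, 39^44≡36, 39^45≡26, 39^46≡7, 39^47≡8, 39^48≡47, 39^49≡31, 39^50≡43, 39^51≡34, 39^52≡1. 39^51≡34≢1, so ord ≠ 51. No, the actual order is 52.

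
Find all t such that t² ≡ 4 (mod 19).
The square roots of 4 mod 19 are 17 and 2. Verify: 17² = 289 ≡ 4 (mod 19)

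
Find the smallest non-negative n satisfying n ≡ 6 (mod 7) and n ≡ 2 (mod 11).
M = 7 × 11 = 77. M₁ = 11, y₁ ≡ 2 (mod 7). M₂ = 7, y₂ ≡ 8 (mod 11). n = 6×11×2 + 2×7×8 ≡ 13 (mod 77)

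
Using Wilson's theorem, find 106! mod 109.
(108)! = (106)! × (107) × (108) ≡ -1 mod 109. So (106)! ≡ -1 × [(108)(107)]^(-1) ≡ 54 mod 109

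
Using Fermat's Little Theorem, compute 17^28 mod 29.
By Fermat's Little Theorem, 17^{28} ≡ 1 mod 29 since 29 is prime and gcd(17, 29) = 1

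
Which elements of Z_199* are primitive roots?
There are φ(198) = 60 primitive roots mod 199: {3, 6, 15, 22, 30, 34, 38, 39, 41, 44, 48, 54, 68, 69, 71, 73, 75, 77, 84, 87, 95, 97, 99, 105, 108, 110, 113, 118, 119, 120, 127, 129, 133, 134, 142, 143, 146, 148, 149, 150, 152, 153, 154, 163, 164, 166, 167, 168, 170, 173, 176, 179, 183, 185, 186, 189, 190, 192, 195, 197}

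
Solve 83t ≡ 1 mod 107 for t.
Since 107 is prime, by Fermat 83^(-1) ≡ 83^{105} ≡ 49 mod 107. Verify: 83 × 49 = 4067 ≡ 1 mod 107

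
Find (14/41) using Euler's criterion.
(14/41) = 14^{20} mod 41 = -1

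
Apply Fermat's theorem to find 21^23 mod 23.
By Fermat: 21^{22} ≡ 1 mod 23. So 21^{23} = 21^{22} · 21^{1} ≡ 21^{1} ≡ 21 mod 23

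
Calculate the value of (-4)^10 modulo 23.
By repeated squaring (mod 23): (-4)^{1}≡19, (-4)^{2}≡16, (-4)^{4}≡3, (-4)^{8}≡9. Then (-4)^{10} = (-4)^{8+2} ≡ 9 × 16 ≡ 6 (mod 23)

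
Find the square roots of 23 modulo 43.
The square roots of 23 mod 43 are 25 and 18. Verify: 25² = 625 ≡ 23 mod 43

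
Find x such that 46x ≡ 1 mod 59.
Since 59 is prime, by Fermat 46^(-1) ≡ 46^{57} ≡ 9 mod 59. Verify: 46 × 9 = 414 ≡ 1 mod 59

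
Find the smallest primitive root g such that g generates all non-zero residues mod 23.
g = 5. Powers: [5, 2, 10, 4, 20, 8, 17, ...] generates all 22 non-zero residues.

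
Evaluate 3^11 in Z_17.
By repeated squaring mod 17: 3^{1}≡3, 3^{2}≡9, 3^{4}≡13, 3^{8}≡16. Then 3^{11} = 3^{8+2+1} ≡ 16 × 9 × 3 ≡ 7 mod 17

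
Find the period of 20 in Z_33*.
Powers of 20 mod 33: 20^1≡20, 20^2≡4, 20^3≡14, 20^4≡16, 20^5≡23, 20^6≡31, 20^7≡26, 20^8≡25, 20^9≡5, 20^10≡1. ord_33(20) = 10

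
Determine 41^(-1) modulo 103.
Since 103 is prime, by Fermat 41^(-1) ≡ 41^{101} ≡ 98 (mod 103). Verify: 41 × 98 = 4018 ≡ 1 (mod 103)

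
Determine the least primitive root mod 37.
g = 2. For each prime q|36: 2^{18}≡36, 2^{12}≡26, none ≡ 1, so ord_37(2) = 36 and 2 is a primitive root.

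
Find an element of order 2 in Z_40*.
31 has order 2 mod 40 since 31^{2} ≡ 1 (mod 40) and no smaller power works.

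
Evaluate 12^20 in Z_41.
By repeated squaring (mod 41): 12^{1}≡12, 12^{2}≡21, 12^{4}≡31, 12^{8}≡18, 12^{16}≡37. Then 12^{20} = 12^{16+4} ≡ 37 × 31 ≡ 40 (mod 41)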